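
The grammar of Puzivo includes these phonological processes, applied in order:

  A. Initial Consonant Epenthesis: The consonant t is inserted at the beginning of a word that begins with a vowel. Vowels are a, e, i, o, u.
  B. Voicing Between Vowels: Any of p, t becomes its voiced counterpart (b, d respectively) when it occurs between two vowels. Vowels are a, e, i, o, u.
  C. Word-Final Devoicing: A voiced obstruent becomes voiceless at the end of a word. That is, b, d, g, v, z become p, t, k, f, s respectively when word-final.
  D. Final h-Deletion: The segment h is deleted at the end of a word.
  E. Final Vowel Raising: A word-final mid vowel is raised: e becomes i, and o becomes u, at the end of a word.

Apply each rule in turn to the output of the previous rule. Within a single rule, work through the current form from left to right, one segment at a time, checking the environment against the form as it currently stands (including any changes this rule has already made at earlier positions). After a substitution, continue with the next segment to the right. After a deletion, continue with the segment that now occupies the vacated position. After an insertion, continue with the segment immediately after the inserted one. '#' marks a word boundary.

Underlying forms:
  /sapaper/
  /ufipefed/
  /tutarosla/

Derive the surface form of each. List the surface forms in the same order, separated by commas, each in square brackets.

[sababer], [tufibefet], [tudarosla]

/sapaper/:
  A Initial Consonant Epenthesis: no change — [sapaper]
  B Voicing Between Vowels: [sapaper] → [sababer]
  C Word-Final Devoicing: no change — [sababer]
  D Final h-Deletion: no change — [sababer]
  E Final Vowel Raising: no change — [sababer]
/ufipefed/:
  A Initial Consonant Epenthesis: [ufipefed] → [tufipefed]
  B Voicing Between Vowels: [tufipefed] → [tufibefed]
  C Word-Final Devoicing: [tufibefed] → [tufibefet]
  D Final h-Deletion: no change — [tufibefet]
  E Final Vowel Raising: no change — [tufibefet]
/tutarosla/:
  A Initial Consonant Epenthesis: no change — [tutarosla]
  B Voicing Between Vowels: [tutarosla] → [tudarosla]
  C Word-Final Devoicing: no change — [tudarosla]
  D Final h-Deletion: no change — [tudarosla]
  E Final Vowel Raising: no change — [tudarosla]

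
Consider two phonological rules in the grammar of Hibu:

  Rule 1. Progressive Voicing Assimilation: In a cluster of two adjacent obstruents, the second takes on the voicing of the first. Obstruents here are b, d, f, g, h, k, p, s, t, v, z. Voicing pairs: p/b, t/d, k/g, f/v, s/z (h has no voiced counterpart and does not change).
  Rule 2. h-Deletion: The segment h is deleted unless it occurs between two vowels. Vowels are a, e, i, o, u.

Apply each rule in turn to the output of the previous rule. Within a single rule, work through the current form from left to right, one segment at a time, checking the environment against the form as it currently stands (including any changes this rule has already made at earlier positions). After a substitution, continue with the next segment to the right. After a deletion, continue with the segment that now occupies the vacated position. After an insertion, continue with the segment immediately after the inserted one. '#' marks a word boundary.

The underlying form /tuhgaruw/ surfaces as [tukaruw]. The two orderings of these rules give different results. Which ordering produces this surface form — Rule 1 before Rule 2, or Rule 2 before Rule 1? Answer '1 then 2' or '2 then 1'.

Order 1 then 2:
  1 Progressive Voicing Assimilation: [tuhgaruw] → [tuhkaruw]
  2 h-Deletion: [tuhkaruw] → [tukaruw]
  result: [tukaruw]
Order 2 then 1:
  2 h-Deletion: [tuhgaruw] → [tugaruw]
  1 Progressive Voicing Assimilation: no change — [tugaruw]
  result: [tugaruw]

1 then 2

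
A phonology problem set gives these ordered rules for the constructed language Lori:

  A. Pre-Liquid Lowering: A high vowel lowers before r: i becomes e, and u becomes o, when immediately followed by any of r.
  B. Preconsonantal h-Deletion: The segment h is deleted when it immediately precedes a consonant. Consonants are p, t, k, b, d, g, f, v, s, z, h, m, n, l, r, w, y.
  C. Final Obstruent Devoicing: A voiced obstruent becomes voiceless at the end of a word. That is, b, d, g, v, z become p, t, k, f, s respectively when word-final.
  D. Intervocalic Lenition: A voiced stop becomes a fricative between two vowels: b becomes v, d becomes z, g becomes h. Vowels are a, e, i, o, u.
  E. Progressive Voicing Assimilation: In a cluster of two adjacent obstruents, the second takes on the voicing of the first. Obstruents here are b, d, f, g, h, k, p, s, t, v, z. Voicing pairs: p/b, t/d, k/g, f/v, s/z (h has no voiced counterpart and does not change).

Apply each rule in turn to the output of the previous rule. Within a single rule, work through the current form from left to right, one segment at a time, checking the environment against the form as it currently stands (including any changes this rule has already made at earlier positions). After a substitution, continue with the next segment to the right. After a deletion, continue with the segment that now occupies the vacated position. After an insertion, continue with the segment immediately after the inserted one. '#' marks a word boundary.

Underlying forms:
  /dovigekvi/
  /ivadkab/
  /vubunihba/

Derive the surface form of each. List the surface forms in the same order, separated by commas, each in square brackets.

[dovihekfi], [ivadgap], [vuvuniva]

/dovigekvi/:
  A Pre-Liquid Lowering: no change — [dovigekvi]
  B Preconsonantal h-Deletion: no change — [dovigekvi]
  C Final Obstruent Devoicing: no change — [dovigekvi]
  D Intervocalic Lenition: [dovigekvi] → [dovihekvi]
  E Progressive Voicing Assimilation: [dovihekvi] → [dovihekfi]
/ivadkab/:
  A Pre-Liquid Lowering: no change — [ivadkab]
  B Preconsonantal h-Deletion: no change — [ivadkab]
  C Final Obstruent Devoicing: [ivadkab] → [ivadkap]
  D Intervocalic Lenition: no change — [ivadkap]
  E Progressive Voicing Assimilation: [ivadkap] → [ivadgap]
/vubunihba/:
  A Pre-Liquid Lowering: no change — [vubunihba]
  B Preconsonantal h-Deletion: [vubunihba] → [vubuniba]
  C Final Obstruent Devoicing: no change — [vubuniba]
  D Intervocalic Lenition: [vubuniba] → [vuvuniva]
  E Progressive Voicing Assimilation: no change — [vuvuniva]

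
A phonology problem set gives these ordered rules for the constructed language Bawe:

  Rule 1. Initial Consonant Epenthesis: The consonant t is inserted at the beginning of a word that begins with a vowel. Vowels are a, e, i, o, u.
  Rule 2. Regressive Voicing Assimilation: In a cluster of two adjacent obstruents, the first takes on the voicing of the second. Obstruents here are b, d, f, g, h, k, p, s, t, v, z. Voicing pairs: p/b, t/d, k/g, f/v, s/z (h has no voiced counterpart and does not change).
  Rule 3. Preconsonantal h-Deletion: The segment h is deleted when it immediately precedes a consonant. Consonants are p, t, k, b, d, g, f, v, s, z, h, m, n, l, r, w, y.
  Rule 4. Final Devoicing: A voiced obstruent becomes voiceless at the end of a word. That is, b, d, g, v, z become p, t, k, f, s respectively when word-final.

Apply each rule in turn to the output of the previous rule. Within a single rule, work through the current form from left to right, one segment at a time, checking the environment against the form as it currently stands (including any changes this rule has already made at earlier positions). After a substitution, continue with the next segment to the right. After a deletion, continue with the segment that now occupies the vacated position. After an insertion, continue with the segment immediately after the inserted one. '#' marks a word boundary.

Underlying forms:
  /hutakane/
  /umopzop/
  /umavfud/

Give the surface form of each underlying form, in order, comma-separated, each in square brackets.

/hutakane/:
  Rule 1 Initial Consonant Epenthesis: no change — [hutakane]
  Rule 2 Regressive Voicing Assimilation: no change — [hutakane]
  Rule 3 Preconsonantal h-Deletion: no change — [hutakane]
  Rule 4 Final Devoicing: no change — [hutakane]
/umopzop/:
  Rule 1 Initial Consonant Epenthesis: [umopzop] → [tumopzop]
  Rule 2 Regressive Voicing Assimilation: [tumopzop] → [tumobzop]
  Rule 3 Preconsonantal h-Deletion: no change — [tumobzop]
  Rule 4 Final Devoicing: no change — [tumobzop]
/umavfud/:
  Rule 1 Initial Consonant Epenthesis: [umavfud] → [tumavfud]
  Rule 2 Regressive Voicing Assimilation: [tumavfud] → [tumaffud]
  Rule 3 Preconsonantal h-Deletion: no change — [tumaffud]
  Rule 4 Final Devoicing: [tumaffud] → [tumaffut]

[hutakane], [tumobzop], [tumaffut]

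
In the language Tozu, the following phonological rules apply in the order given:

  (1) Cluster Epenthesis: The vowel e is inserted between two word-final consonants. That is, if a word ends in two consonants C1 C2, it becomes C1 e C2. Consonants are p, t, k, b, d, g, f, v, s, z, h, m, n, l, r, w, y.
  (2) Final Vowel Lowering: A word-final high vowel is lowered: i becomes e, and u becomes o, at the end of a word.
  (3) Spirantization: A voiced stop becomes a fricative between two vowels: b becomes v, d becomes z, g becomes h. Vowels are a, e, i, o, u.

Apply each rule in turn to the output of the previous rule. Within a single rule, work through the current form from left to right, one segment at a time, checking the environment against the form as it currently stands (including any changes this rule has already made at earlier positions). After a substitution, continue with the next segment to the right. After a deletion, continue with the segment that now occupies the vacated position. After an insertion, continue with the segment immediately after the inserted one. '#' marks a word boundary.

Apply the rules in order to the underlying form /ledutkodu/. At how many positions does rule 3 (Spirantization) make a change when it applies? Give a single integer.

(1) Cluster Epenthesis: no change — [ledutkodu]
(2) Final Vowel Lowering: [ledutkodu] → [ledutkodo]
(3) Spirantization: [ledutkodo] → [lezutkozo]
Rule 3 changed 2 position(s).

2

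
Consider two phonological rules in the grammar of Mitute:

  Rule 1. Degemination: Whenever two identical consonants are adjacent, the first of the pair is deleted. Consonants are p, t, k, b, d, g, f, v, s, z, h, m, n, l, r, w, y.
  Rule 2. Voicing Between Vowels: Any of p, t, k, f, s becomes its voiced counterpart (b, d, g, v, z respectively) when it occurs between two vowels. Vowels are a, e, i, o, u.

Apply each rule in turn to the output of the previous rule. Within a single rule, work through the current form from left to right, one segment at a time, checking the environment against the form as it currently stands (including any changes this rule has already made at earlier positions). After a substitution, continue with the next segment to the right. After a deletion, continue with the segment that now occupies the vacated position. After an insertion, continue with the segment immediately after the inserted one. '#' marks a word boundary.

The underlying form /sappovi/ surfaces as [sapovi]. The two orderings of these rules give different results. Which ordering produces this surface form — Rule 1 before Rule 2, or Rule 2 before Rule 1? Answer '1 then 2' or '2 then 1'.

2 then 1

Order 1 then 2:
  1 Degemination: [sappovi] → [sapovi]
  2 Voicing Between Vowels: [sapovi] → [sabovi]
  result: [sabovi]
Order 2 then 1:
  2 Voicing Between Vowels: no change — [sappovi]
  1 Degemination: [sappovi] → [sapovi]
  result: [sapovi]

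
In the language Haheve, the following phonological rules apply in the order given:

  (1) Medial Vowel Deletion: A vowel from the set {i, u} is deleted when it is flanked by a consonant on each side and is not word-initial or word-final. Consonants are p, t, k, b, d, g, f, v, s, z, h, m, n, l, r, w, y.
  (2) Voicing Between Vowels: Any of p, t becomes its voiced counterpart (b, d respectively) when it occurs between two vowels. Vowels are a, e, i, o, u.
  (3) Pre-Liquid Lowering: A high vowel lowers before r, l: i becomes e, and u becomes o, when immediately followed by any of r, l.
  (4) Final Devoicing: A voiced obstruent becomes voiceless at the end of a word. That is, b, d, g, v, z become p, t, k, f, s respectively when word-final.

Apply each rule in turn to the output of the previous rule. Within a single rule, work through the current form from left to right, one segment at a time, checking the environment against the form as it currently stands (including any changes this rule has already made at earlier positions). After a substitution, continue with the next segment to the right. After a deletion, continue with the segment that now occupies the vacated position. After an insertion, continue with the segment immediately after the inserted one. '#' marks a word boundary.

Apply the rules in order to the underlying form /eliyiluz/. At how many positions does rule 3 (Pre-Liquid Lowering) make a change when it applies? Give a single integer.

0

(1) Medial Vowel Deletion: [eliyiluz] → [elylz]
(2) Voicing Between Vowels: no change — [elylz]
(3) Pre-Liquid Lowering: no change — [elylz]
(4) Final Devoicing: [elylz] → [elyls]
Rule 3 changed 0 position(s).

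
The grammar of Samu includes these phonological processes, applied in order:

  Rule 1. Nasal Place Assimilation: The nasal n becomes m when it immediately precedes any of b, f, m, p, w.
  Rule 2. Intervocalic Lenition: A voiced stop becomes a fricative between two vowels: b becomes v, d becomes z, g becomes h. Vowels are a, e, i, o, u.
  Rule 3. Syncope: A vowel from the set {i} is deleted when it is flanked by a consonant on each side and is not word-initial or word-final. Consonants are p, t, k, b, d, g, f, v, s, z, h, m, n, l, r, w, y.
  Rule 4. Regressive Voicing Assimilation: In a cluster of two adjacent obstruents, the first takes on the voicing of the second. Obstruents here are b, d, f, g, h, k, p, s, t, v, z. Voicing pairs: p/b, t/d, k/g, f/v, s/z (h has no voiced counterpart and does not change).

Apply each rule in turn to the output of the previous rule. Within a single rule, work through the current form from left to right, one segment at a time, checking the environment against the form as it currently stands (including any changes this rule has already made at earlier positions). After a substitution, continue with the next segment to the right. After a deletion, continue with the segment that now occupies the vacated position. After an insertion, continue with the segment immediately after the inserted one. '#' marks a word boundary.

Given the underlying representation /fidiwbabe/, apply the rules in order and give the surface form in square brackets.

[vzwbave]

Rule 1 Nasal Place Assimilation: no change — [fidiwbabe]
Rule 2 Intervocalic Lenition: [fidiwbabe] → [fiziwbave]
Rule 3 Syncope: [fiziwbave] → [fzwbave]
Rule 4 Regressive Voicing Assimilation: [fzwbave] → [vzwbave]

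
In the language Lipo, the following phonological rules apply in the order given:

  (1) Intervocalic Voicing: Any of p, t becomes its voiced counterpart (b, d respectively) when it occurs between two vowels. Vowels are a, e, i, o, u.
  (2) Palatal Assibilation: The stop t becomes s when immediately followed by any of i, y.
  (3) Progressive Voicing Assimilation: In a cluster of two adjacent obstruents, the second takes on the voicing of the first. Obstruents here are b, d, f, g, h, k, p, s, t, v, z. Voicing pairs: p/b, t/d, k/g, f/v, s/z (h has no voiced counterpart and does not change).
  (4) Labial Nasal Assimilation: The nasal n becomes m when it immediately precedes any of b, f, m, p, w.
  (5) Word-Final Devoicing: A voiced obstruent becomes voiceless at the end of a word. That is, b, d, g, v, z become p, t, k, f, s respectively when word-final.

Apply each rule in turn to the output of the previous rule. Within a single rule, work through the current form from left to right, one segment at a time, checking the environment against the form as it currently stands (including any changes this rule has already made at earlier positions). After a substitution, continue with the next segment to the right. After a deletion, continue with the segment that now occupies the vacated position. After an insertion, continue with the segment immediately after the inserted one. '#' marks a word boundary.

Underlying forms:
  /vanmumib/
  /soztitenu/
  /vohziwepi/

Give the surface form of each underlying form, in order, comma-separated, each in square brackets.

/vanmumib/:
  (1) Intervocalic Voicing: no change — [vanmumib]
  (2) Palatal Assibilation: no change — [vanmumib]
  (3) Progressive Voicing Assimilation: no change — [vanmumib]
  (4) Labial Nasal Assimilation: [vanmumib] → [vammumib]
  (5) Word-Final Devoicing: [vammumib] → [vammumip]
/soztitenu/:
  (1) Intervocalic Voicing: [soztitenu] → [soztidenu]
  (2) Palatal Assibilation: [soztidenu] → [sozsidenu]
  (3) Progressive Voicing Assimilation: [sozsidenu] → [sozzidenu]
  (4) Labial Nasal Assimilation: no change — [sozzidenu]
  (5) Word-Final Devoicing: no change — [sozzidenu]
/vohziwepi/:
  (1) Intervocalic Voicing: [vohziwepi] → [vohziwebi]
  (2) Palatal Assibilation: no change — [vohziwebi]
  (3) Progressive Voicing Assimilation: [vohziwebi] → [vohsiwebi]
  (4) Labial Nasal Assimilation: no change — [vohsiwebi]
  (5) Word-Final Devoicing: no change — [vohsiwebi]

[vammumip], [sozzidenu], [vohsiwebi]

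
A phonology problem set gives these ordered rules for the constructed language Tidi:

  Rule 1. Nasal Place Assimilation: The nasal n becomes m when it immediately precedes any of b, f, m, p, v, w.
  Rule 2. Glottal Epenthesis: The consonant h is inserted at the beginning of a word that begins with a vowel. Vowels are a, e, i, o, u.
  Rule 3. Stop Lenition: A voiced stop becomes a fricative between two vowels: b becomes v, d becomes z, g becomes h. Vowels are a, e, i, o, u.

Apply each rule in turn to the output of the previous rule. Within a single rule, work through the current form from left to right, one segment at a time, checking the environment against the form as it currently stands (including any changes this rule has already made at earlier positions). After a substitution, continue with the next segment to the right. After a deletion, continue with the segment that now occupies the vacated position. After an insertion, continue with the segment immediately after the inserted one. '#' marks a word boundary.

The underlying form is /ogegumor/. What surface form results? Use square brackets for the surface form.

Rule 1 Nasal Place Assimilation: no change — [ogegumor]
Rule 2 Glottal Epenthesis: [ogegumor] → [hogegumor]
Rule 3 Stop Lenition: [hogegumor] → [hohehumor]

[hohehumor]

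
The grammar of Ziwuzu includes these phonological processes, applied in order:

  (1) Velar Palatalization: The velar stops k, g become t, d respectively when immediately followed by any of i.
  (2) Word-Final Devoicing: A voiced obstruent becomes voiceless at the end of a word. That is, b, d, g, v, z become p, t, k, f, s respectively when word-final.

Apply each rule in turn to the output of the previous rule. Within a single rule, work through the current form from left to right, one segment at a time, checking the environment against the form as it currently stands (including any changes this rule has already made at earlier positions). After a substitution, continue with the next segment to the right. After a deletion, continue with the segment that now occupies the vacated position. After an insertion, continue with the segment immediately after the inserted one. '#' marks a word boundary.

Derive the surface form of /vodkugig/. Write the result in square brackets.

(1) Velar Palatalization: [vodkugig] → [vodkudig]
(2) Word-Final Devoicing: [vodkudig] → [vodkudik]

[vodkudik]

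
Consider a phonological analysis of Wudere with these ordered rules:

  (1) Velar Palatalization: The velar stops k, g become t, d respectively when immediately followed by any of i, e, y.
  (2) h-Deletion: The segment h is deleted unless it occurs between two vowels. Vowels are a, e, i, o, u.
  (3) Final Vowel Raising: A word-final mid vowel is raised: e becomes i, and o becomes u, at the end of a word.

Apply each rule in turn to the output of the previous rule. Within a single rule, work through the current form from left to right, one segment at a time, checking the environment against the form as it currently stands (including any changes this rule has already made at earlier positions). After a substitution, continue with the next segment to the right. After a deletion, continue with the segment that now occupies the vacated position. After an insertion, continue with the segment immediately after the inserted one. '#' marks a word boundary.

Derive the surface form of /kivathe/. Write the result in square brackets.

[tivati]

(1) Velar Palatalization: [kivathe] → [tivathe]
(2) h-Deletion: [tivathe] → [tivate]
(3) Final Vowel Raising: [tivate] → [tivati]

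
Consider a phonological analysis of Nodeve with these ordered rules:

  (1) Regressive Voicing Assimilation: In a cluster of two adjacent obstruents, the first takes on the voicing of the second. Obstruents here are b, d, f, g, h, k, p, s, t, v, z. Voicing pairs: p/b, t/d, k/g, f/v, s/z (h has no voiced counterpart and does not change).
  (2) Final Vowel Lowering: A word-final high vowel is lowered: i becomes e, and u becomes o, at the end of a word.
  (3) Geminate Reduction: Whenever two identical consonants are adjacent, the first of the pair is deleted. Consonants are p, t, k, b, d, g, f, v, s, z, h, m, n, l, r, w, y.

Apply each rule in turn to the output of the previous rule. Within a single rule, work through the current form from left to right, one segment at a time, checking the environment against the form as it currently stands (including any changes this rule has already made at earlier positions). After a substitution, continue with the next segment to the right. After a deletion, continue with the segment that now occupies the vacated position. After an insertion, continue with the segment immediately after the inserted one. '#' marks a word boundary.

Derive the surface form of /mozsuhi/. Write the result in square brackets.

(1) Regressive Voicing Assimilation: [mozsuhi] → [mossuhi]
(2) Final Vowel Lowering: [mossuhi] → [mossuhe]
(3) Geminate Reduction: [mossuhe] → [mosuhe]

[mosuhe]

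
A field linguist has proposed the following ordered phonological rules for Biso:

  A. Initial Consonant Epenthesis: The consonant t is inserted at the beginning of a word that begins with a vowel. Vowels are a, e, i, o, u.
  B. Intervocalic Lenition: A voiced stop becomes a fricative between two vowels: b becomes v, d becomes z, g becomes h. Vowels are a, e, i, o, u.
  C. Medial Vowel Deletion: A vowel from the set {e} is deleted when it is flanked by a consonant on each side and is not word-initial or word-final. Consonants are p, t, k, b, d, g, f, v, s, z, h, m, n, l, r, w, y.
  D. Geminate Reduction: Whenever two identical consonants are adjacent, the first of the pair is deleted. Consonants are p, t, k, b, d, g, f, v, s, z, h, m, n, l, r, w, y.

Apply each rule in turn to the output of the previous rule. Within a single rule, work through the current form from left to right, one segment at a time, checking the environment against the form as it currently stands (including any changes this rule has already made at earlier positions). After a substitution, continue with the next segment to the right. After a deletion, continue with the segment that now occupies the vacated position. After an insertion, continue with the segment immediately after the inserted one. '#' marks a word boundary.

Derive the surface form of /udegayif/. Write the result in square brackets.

A Initial Consonant Epenthesis: [udegayif] → [tudegayif]
B Intervocalic Lenition: [tudegayif] → [tuzehayif]
C Medial Vowel Deletion: [tuzehayif] → [tuzhayif]
D Geminate Reduction: no change — [tuzhayif]

[tuzhayif]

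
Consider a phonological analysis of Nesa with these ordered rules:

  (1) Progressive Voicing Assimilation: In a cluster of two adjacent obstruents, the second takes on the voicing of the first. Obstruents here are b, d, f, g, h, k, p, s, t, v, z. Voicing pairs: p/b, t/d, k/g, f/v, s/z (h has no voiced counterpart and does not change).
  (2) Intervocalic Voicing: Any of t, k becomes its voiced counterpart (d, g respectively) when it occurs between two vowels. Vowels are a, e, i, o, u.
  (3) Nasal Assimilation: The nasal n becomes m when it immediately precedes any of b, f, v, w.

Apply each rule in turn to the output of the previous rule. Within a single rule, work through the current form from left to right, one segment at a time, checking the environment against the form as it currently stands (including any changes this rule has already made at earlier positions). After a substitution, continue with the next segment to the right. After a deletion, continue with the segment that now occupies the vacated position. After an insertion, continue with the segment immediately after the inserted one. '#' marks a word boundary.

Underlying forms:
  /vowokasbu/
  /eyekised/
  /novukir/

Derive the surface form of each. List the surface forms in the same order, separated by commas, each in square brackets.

/vowokasbu/:
  (1) Progressive Voicing Assimilation: [vowokasbu] → [vowokaspu]
  (2) Intervocalic Voicing: [vowokaspu] → [vowogaspu]
  (3) Nasal Assimilation: no change — [vowogaspu]
/eyekised/:
  (1) Progressive Voicing Assimilation: no change — [eyekised]
  (2) Intervocalic Voicing: [eyekised] → [eyegised]
  (3) Nasal Assimilation: no change — [eyegised]
/novukir/:
  (1) Progressive Voicing Assimilation: no change — [novukir]
  (2) Intervocalic Voicing: [novukir] → [novugir]
  (3) Nasal Assimilation: no change — [novugir]

[vowogaspu], [eyegised], [novugir]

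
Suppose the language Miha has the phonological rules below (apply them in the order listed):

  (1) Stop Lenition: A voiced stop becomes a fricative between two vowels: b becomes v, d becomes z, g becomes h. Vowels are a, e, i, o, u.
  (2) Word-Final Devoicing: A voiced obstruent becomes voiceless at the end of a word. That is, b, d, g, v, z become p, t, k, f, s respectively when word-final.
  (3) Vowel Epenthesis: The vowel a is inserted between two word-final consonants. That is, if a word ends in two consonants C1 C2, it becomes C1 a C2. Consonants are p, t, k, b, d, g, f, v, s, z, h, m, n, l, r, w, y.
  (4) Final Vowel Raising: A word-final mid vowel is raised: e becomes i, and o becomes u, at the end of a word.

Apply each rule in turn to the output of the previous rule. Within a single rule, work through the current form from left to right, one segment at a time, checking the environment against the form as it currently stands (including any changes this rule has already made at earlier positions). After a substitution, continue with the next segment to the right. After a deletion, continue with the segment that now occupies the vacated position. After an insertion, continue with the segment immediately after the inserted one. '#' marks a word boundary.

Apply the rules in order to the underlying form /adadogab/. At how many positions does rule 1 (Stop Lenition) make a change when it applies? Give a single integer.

(1) Stop Lenition: [adadogab] → [azazohab]
(2) Word-Final Devoicing: [azazohab] → [azazohap]
(3) Vowel Epenthesis: no change — [azazohap]
(4) Final Vowel Raising: no change — [azazohap]
Rule 1 changed 3 position(s).

3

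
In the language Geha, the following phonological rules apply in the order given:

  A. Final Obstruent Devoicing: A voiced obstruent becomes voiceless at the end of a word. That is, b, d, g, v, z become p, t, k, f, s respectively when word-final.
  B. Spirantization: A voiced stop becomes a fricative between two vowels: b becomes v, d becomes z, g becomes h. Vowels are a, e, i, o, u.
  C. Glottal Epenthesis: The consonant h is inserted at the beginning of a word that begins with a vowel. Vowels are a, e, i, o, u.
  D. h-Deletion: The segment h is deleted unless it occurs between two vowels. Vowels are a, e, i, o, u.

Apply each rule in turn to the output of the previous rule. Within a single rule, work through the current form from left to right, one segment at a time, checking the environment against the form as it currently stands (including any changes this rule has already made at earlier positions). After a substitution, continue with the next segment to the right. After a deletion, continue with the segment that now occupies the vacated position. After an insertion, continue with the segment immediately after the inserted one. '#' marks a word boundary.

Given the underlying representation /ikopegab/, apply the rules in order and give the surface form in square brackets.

A Final Obstruent Devoicing: [ikopegab] → [ikopegap]
B Spirantization: [ikopegap] → [ikopehap]
C Glottal Epenthesis: [ikopehap] → [hikopehap]
D h-Deletion: [hikopehap] → [ikopehap]

[ikopehap]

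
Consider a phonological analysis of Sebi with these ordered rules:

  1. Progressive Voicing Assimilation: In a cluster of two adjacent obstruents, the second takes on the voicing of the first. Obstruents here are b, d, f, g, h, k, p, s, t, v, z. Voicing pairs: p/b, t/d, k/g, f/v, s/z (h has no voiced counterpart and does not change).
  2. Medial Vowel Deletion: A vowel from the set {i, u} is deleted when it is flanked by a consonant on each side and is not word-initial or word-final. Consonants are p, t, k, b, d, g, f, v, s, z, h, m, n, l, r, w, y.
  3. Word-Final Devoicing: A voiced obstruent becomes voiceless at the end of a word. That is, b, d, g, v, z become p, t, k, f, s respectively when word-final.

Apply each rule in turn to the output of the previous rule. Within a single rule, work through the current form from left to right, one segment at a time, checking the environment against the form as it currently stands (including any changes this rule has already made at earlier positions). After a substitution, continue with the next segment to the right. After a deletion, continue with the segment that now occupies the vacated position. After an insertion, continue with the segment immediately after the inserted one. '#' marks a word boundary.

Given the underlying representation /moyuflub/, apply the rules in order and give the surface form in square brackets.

1 Progressive Voicing Assimilation: no change — [moyuflub]
2 Medial Vowel Deletion: [moyuflub] → [moyflb]
3 Word-Final Devoicing: [moyflb] → [moyflp]

[moyflp]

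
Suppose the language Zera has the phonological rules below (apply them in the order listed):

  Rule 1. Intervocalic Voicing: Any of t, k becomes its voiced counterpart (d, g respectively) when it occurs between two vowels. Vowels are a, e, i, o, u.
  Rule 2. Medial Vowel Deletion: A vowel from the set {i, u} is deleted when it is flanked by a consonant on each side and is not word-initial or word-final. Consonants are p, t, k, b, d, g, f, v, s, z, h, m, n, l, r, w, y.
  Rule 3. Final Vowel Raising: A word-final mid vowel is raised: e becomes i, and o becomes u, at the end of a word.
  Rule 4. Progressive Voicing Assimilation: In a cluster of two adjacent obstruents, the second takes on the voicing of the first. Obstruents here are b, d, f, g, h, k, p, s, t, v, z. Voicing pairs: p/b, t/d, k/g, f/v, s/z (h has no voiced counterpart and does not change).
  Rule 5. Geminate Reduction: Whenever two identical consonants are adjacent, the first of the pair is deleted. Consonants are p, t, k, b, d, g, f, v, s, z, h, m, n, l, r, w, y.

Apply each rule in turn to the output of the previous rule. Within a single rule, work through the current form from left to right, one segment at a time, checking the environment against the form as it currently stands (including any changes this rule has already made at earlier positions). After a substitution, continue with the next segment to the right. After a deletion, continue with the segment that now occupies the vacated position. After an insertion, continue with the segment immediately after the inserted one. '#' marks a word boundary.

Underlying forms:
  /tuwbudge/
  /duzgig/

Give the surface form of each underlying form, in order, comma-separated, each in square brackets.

/tuwbudge/:
  Rule 1 Intervocalic Voicing: no change — [tuwbudge]
  Rule 2 Medial Vowel Deletion: [tuwbudge] → [twbdge]
  Rule 3 Final Vowel Raising: [twbdge] → [twbdgi]
  Rule 4 Progressive Voicing Assimilation: no change — [twbdgi]
  Rule 5 Geminate Reduction: no change — [twbdgi]
/duzgig/:
  Rule 1 Intervocalic Voicing: no change — [duzgig]
  Rule 2 Medial Vowel Deletion: [duzgig] → [dzgg]
  Rule 3 Final Vowel Raising: no change — [dzgg]
  Rule 4 Progressive Voicing Assimilation: no change — [dzgg]
  Rule 5 Geminate Reduction: [dzgg] → [dzg]

[twbdgi], [dzg]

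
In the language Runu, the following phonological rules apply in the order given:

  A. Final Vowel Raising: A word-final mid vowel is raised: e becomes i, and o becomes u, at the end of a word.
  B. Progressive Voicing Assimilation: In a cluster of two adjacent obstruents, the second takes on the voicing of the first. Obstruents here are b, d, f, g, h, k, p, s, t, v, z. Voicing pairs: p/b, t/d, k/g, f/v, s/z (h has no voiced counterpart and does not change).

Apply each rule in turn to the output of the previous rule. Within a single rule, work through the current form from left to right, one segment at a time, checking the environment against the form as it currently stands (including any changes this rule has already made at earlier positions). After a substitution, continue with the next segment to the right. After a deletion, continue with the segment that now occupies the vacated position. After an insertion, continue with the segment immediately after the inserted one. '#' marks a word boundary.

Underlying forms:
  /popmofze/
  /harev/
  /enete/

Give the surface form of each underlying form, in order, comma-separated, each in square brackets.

[popmofsi], [harev], [eneti]

/popmofze/:
  A Final Vowel Raising: [popmofze] → [popmofzi]
  B Progressive Voicing Assimilation: [popmofzi] → [popmofsi]
/harev/:
  A Final Vowel Raising: no change — [harev]
  B Progressive Voicing Assimilation: no change — [harev]
/enete/:
  A Final Vowel Raising: [enete] → [eneti]
  B Progressive Voicing Assimilation: no change — [eneti]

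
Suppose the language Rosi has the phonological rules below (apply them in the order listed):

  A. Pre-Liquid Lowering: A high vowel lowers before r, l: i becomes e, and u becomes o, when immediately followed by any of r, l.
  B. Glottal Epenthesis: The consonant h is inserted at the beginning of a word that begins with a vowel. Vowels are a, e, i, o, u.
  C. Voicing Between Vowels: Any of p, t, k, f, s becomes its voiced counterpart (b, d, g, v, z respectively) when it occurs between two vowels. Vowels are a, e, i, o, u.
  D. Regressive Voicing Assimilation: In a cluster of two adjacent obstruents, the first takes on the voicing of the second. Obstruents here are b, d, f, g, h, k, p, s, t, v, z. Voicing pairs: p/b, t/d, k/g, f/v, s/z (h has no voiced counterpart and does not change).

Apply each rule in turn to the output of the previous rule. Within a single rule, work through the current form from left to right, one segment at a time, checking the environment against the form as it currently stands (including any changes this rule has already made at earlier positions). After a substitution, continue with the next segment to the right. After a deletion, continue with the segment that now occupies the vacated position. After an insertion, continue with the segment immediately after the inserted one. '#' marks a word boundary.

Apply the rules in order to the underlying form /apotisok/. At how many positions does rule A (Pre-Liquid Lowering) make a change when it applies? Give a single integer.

A Pre-Liquid Lowering: no change — [apotisok]
B Glottal Epenthesis: [apotisok] → [hapotisok]
C Voicing Between Vowels: [hapotisok] → [habodizok]
D Regressive Voicing Assimilation: no change — [habodizok]
Rule A changed 0 position(s).

0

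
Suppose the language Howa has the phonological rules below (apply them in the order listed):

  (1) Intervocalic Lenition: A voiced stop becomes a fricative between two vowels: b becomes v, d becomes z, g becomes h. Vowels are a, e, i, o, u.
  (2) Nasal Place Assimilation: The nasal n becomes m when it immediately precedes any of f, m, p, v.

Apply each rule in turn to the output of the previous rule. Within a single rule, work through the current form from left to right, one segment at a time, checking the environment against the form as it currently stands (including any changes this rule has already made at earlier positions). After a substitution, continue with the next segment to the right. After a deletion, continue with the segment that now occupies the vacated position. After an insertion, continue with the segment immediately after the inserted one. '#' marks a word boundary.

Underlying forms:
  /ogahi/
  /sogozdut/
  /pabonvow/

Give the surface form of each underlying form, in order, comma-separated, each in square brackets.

/ogahi/:
  (1) Intervocalic Lenition: [ogahi] → [ohahi]
  (2) Nasal Place Assimilation: no change — [ohahi]
/sogozdut/:
  (1) Intervocalic Lenition: [sogozdut] → [sohozdut]
  (2) Nasal Place Assimilation: no change — [sohozdut]
/pabonvow/:
  (1) Intervocalic Lenition: [pabonvow] → [pavonvow]
  (2) Nasal Place Assimilation: [pavonvow] → [pavomvow]

[ohahi], [sohozdut], [pavomvow]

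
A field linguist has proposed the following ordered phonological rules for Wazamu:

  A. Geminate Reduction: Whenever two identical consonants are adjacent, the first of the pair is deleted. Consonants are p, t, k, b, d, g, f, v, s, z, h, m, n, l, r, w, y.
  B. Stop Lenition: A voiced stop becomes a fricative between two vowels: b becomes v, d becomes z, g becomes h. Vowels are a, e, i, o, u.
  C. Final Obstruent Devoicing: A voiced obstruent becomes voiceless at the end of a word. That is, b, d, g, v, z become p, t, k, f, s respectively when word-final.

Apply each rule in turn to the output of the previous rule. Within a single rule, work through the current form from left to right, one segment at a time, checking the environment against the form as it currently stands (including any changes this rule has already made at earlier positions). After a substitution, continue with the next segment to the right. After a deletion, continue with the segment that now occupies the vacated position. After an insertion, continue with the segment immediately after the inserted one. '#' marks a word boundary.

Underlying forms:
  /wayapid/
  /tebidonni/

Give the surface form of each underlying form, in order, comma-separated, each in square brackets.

/wayapid/:
  A Geminate Reduction: no change — [wayapid]
  B Stop Lenition: no change — [wayapid]
  C Final Obstruent Devoicing: [wayapid] → [wayapit]
/tebidonni/:
  A Geminate Reduction: [tebidonni] → [tebidoni]
  B Stop Lenition: [tebidoni] → [tevizoni]
  C Final Obstruent Devoicing: no change — [tevizoni]

[wayapit], [tevizoni]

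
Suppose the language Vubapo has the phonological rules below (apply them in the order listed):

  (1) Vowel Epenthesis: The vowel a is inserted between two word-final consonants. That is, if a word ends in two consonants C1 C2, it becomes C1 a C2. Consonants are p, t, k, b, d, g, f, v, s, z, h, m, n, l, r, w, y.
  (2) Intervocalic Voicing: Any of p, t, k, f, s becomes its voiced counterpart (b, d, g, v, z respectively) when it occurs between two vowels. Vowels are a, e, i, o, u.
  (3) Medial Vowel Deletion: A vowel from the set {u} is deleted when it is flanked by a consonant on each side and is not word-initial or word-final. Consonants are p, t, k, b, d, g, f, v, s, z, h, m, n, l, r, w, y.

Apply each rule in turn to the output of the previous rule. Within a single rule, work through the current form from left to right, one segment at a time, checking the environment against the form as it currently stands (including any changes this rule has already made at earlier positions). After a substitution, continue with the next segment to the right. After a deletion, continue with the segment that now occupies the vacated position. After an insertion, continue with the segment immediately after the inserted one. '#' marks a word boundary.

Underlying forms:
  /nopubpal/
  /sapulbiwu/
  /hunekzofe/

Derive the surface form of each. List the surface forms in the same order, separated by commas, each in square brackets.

/nopubpal/:
  (1) Vowel Epenthesis: no change — [nopubpal]
  (2) Intervocalic Voicing: [nopubpal] → [nobubpal]
  (3) Medial Vowel Deletion: [nobubpal] → [nobbpal]
/sapulbiwu/:
  (1) Vowel Epenthesis: no change — [sapulbiwu]
  (2) Intervocalic Voicing: [sapulbiwu] → [sabulbiwu]
  (3) Medial Vowel Deletion: [sabulbiwu] → [sablbiwu]
/hunekzofe/:
  (1) Vowel Epenthesis: no change — [hunekzofe]
  (2) Intervocalic Voicing: [hunekzofe] → [hunekzove]
  (3) Medial Vowel Deletion: [hunekzove] → [hnekzove]

[nobbpal], [sablbiwu], [hnekzove]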